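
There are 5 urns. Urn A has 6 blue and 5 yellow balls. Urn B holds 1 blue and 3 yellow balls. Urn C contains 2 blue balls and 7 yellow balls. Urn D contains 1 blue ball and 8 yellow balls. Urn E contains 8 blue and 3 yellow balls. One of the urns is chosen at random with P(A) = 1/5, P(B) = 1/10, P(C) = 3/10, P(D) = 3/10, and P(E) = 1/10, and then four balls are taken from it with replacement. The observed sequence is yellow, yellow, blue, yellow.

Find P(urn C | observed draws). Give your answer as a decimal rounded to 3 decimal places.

0.407

For each hypothesis, P(data | H) works out to: P(data | urn A) = (5/11)(5/11)(6/11)(5/11) = 0.051226; P(data | urn B) = (3/4)(3/4)(1/4)(3/4) = 0.10547; P(data | urn C) = (7/9)(7/9)(2/9)(7/9) = 0.10456; P(data | urn D) = (8/9)(8/9)(1/9)(8/9) = 0.078037; P(data | urn E) = (3/11)(3/11)(8/11)(3/11) = 0.014753.
The prior-weighted likelihoods are 1/5 · 0.051226 = 0.010245, 1/10 · 0.10547 = 0.010547, 3/10 · 0.10456 = 0.031367, 3/10 · 0.078037 = 0.023411, 1/10 · 0.014753 = 0.0014753; summing to 0.077046.
Therefore the posterior P(urn C | data) = (0.031367) / (0.077046) = 0.40712.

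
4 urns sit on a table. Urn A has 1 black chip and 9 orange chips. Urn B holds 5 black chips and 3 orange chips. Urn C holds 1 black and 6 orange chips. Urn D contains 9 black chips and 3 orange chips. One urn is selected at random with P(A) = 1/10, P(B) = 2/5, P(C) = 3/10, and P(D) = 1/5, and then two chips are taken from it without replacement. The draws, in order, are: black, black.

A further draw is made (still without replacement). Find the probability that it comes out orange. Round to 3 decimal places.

0.413

Compute the likelihood of the observed sequence for each case: P(data | urn A) = (1/10)(0/9) = 0; P(data | urn B) = (5/8)(4/7) = 5/14; P(data | urn C) = (1/7)(0/6) = 0; P(data | urn D) = (9/12)(8/11) = 6/11.
Multiplying each by its prior: 1/10 · 0 = 0, 2/5 · 5/14 = 1/7, 3/10 · 0 = 0, 1/5 · 6/11 = 6/55; summing to 97/385.
The posterior is then P(urn A | data) = 0, P(urn B | data) = 55/97, P(urn C | data) = 0, P(urn D | data) = 42/97.
The predictive probability is P(orange next | data) = (1/2)(55/97) + (3/10)(42/97) = 401/970.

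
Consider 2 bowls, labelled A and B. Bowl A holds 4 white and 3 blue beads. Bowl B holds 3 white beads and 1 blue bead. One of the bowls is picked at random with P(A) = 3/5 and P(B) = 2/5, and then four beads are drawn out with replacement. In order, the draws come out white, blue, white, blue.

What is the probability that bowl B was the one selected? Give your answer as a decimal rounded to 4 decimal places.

0.2810

Under each hypothesis, the probability of the observed sequence is: P(data | bowl A) = (4/7)(3/7)(4/7)(3/7) = 0.059975; P(data | bowl B) = (3/4)(1/4)(3/4)(1/4) = 0.035156.
Multiplying each by its prior: 3/5 · 0.059975 = 0.035985, 2/5 · 0.035156 = 0.014063; these sum to 0.050048.
By Bayes' rule, P(bowl B | data) = (0.014063) / (0.050048) = 0.28098.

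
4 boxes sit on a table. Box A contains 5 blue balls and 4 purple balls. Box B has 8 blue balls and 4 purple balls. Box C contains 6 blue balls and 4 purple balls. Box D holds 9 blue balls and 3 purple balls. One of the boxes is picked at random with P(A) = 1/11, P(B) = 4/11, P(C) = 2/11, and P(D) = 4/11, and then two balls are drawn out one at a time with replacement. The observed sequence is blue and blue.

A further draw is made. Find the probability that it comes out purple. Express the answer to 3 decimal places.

0.313

Compute the likelihood of the observed sequence for each case: P(data | box A) = (5/9)(5/9) = 0.30864; P(data | box B) = (8/12)(8/12) = 0.44444; P(data | box C) = (6/10)(6/10) = 0.36; P(data | box D) = (9/12)(9/12) = 0.5625.
The prior-weighted likelihoods are 1/11 · 0.30864 = 0.028058, 4/11 · 0.44444 = 0.16162, 2/11 · 0.36 = 0.065455, 4/11 · 0.5625 = 0.20455; these sum to 0.45967.
Normalising, the posterior is P(box A | data) = 0.06104, P(box B | data) = 0.35159, P(box C | data) = 0.14239, P(box D | data) = 0.44498.
The predictive probability is P(purple next | data) = (4/9)(0.06104) + (1/3)(0.35159) + (2/5)(0.14239) + (1/4)(0.44498) = 0.31253.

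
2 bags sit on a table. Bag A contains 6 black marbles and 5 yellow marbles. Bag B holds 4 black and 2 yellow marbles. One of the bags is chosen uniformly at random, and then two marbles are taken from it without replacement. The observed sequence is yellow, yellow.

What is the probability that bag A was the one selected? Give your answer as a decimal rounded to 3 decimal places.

0.732

Under each hypothesis, the probability of the observed sequence is: P(data | bag A) = (5/11)(4/10) = 2/11; P(data | bag B) = (2/6)(1/5) = 1/15.
The prior-weighted likelihoods are 1/2 · 2/11 = 1/11, 1/2 · 1/15 = 1/30; with total 41/330.
By Bayes' rule, P(bag A | data) = (1/11) / (41/330) = 30/41.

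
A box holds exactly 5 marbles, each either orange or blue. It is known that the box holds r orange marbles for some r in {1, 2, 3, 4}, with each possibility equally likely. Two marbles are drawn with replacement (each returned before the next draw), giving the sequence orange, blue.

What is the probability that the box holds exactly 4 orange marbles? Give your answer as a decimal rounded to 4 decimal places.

Compute the likelihood of the observed sequence for each case: P(data | r = 1) = (1/5)(4/5) = 4/25; P(data | r = 2) = (2/5)(3/5) = 6/25; P(data | r = 3) = (3/5)(2/5) = 6/25; P(data | r = 4) = (4/5)(1/5) = 4/25.
Multiplying each by its prior: 1/4 · 4/25 = 1/25, 1/4 · 6/25 = 3/50, 1/4 · 6/25 = 3/50, 1/4 · 4/25 = 1/25; summing to 1/5.
Therefore the posterior P(r = 4 | data) = (1/25) / (1/5) = 1/5.

0.2000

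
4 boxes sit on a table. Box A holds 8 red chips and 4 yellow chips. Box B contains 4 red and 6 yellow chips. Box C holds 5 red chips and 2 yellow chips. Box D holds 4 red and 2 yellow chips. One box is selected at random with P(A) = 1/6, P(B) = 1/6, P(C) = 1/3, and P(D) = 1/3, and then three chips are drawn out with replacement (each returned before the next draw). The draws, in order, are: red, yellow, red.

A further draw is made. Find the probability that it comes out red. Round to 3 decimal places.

The likelihood of the observed sequence under each hypothesis: P(data | box A) = (8/12)(4/12)(8/12) = 0.14815; P(data | box B) = (4/10)(6/10)(4/10) = 0.096; P(data | box C) = (5/7)(2/7)(5/7) = 0.14577; P(data | box D) = (4/6)(2/6)(4/6) = 0.14815.
Multiplying each by its prior: 1/6 · 0.14815 = 0.024691, 1/6 · 0.096 = 0.016, 1/3 · 0.14577 = 0.048591, 1/3 · 0.14815 = 0.049383; these sum to 0.13866.
The posterior is then P(box A | data) = 0.17806, P(box B | data) = 0.11539, P(box C | data) = 0.35042, P(box D | data) = 0.35613.
So P(red next | data) = Σ P(red next | H) P(H | data) = (2/3)(0.17806) + (2/5)(0.11539) + (5/7)(0.35042) + (2/3)(0.35613) = 0.65258.

0.653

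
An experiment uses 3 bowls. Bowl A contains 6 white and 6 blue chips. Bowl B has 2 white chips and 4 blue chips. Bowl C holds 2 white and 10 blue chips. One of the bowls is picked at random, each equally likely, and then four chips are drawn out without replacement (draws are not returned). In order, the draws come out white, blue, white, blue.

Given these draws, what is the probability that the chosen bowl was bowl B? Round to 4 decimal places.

The likelihood of the observed sequence under each hypothesis: P(data | bowl A) = (6/12)(6/11)(5/10)(5/9) = 5/66; P(data | bowl B) = (2/6)(4/5)(1/4)(3/3) = 1/15; P(data | bowl C) = (2/12)(10/11)(1/10)(9/9) = 1/66.
The prior-weighted likelihoods are 1/3 · 5/66 = 5/198, 1/3 · 1/15 = 1/45, 1/3 · 1/66 = 1/198; summing to 26/495.
So P(bowl B | data) = (1/45) / (26/495) = 11/26.

0.4231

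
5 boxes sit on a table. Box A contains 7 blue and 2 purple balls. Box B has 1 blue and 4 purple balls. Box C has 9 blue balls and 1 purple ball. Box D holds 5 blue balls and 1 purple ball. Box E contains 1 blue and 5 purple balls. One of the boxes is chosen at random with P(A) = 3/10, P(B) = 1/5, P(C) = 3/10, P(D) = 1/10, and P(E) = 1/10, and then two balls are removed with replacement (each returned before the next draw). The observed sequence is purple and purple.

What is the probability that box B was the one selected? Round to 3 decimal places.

0.587

For each hypothesis, P(data | H) works out to: P(data | box A) = (2/9)(2/9) = 0.049383; P(data | box B) = (4/5)(4/5) = 0.64; P(data | box C) = (1/10)(1/10) = 0.01; P(data | box D) = (1/6)(1/6) = 0.027778; P(data | box E) = (5/6)(5/6) = 0.69444.
The prior-weighted likelihoods are 3/10 · 0.049383 = 0.014815, 1/5 · 0.64 = 0.128, 3/10 · 0.01 = 0.003, 1/10 · 0.027778 = 0.0027778, 1/10 · 0.69444 = 0.069444; summing to 0.21804.
So P(box B | data) = (0.128) / (0.21804) = 0.58706.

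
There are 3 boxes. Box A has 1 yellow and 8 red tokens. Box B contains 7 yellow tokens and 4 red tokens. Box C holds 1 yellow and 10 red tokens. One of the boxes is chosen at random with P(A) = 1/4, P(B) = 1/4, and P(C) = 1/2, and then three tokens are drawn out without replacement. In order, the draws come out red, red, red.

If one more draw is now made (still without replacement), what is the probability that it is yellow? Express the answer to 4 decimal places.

For each hypothesis, P(data | H) works out to: P(data | box A) = (8/9)(7/8)(6/7) = 2/3; P(data | box B) = (4/11)(3/10)(2/9) = 4/165; P(data | box C) = (10/11)(9/10)(8/9) = 8/11.
Weighting by the prior gives 1/4 · 2/3 = 1/6, 1/4 · 4/165 = 1/165, 1/2 · 8/11 = 4/11; these sum to 59/110.
Dividing through by the total gives posterior P(box A | data) = 0.31073, P(box B | data) = 0.011299, P(box C | data) = 0.67797.
Averaging over the posterior, P(yellow next | data) = (1/6)(0.31073) + (7/8)(0.011299) + (1/8)(0.67797) = 0.14642.

0.1464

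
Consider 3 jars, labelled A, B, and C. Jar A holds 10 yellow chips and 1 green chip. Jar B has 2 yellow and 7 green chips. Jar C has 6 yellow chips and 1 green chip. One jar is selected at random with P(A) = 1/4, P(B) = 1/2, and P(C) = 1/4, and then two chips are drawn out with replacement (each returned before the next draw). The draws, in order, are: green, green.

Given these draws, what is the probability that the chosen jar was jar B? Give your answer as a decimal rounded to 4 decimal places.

Under each hypothesis, the probability of the observed sequence is: P(data | jar A) = (1/11)(1/11) = 0.0082645; P(data | jar B) = (7/9)(7/9) = 0.60494; P(data | jar C) = (1/7)(1/7) = 0.020408.
Multiplying each by its prior: 1/4 · 0.0082645 = 0.0020661, 1/2 · 0.60494 = 0.30247, 1/4 · 0.020408 = 0.005102; these sum to 0.30964.
So P(jar B | data) = (0.30247) / (0.30964) = 0.97685.

0.9768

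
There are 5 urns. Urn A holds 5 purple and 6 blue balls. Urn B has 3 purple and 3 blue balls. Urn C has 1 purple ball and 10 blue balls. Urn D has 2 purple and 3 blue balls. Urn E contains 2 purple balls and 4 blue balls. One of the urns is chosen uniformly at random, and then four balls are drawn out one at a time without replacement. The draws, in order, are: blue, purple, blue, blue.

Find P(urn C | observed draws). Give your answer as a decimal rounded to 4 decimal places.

0.2020

The likelihood of the observed sequence under each hypothesis: P(data | urn A) = (6/11)(5/10)(5/9)(4/8) = 5/66; P(data | urn B) = (3/6)(3/5)(2/4)(1/3) = 1/20; P(data | urn C) = (10/11)(1/10)(9/9)(8/8) = 1/11; P(data | urn D) = (3/5)(2/4)(2/3)(1/2) = 1/10; P(data | urn E) = (4/6)(2/5)(3/4)(2/3) = 2/15.
Multiplying each by its prior: 1/5 · 5/66 = 1/66, 1/5 · 1/20 = 1/100, 1/5 · 1/11 = 1/55, 1/5 · 1/10 = 1/50, 1/5 · 2/15 = 2/75; with total 9/100.
Therefore the posterior P(urn C | data) = (1/55) / (9/100) = 20/99.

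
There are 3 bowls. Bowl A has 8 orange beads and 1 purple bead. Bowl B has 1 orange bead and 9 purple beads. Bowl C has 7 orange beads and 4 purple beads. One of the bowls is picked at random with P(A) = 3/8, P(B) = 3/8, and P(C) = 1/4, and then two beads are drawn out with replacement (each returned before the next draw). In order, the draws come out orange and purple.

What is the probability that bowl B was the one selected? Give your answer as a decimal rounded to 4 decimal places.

Compute the likelihood of the observed sequence for each case: P(data | bowl A) = (8/9)(1/9) = 0.098765; P(data | bowl B) = (1/10)(9/10) = 0.09; P(data | bowl C) = (7/11)(4/11) = 0.2314.
Multiplying each by its prior: 3/8 · 0.098765 = 0.037037, 3/8 · 0.09 = 0.03375, 1/4 · 0.2314 = 0.057851; with total 0.12864.
So P(bowl B | data) = (0.03375) / (0.12864) = 0.26236.

0.2624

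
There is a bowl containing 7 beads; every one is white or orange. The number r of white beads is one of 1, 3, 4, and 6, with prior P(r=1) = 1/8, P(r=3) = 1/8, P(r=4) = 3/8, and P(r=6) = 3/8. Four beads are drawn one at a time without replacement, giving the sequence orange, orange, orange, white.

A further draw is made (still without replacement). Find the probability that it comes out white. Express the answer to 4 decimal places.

For each hypothesis, P(data | H) works out to: P(data | r = 1) = (6/7)(5/6)(4/5)(1/4) = 1/7; P(data | r = 3) = (4/7)(3/6)(2/5)(3/4) = 3/35; P(data | r = 4) = (3/7)(2/6)(1/5)(4/4) = 1/35; P(data | r = 6) = (1/7)(0/6) = 0.
Multiplying each by its prior: 1/8 · 1/7 = 1/56, 1/8 · 3/35 = 3/280, 3/8 · 1/35 = 3/280, 3/8 · 0 = 0; with total 11/280.
Normalising, the posterior is P(r = 1 | data) = 5/11, P(r = 3 | data) = 3/11, P(r = 4 | data) = 3/11, P(r = 6 | data) = 0.
So P(white next | data) = Σ P(white next | H) P(H | data) = (0)(5/11) + (2/3)(3/11) + (1)(3/11) = 5/11.

0.4545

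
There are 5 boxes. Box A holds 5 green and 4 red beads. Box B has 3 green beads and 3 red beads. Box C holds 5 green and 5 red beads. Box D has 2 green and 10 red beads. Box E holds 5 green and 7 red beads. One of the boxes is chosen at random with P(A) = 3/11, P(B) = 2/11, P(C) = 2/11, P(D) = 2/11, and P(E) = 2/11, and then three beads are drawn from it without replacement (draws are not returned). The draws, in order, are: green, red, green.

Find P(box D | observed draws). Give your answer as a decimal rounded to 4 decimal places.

The likelihood of the observed sequence under each hypothesis: P(data | box A) = (5/9)(4/8)(4/7) = 0.15873; P(data | box B) = (3/6)(3/5)(2/4) = 0.15; P(data | box C) = (5/10)(5/9)(4/8) = 0.13889; P(data | box D) = (2/12)(10/11)(1/10) = 0.015152; P(data | box E) = (5/12)(7/11)(4/10) = 0.10606.
Weighting by the prior gives 3/11 · 0.15873 = 0.04329, 2/11 · 0.15 = 0.027273, 2/11 · 0.13889 = 0.025253, 2/11 · 0.015152 = 0.0027548, 2/11 · 0.10606 = 0.019284; these sum to 0.11785.
Therefore the posterior P(box D | data) = (0.0027548) / (0.11785) = 0.023375.

0.0234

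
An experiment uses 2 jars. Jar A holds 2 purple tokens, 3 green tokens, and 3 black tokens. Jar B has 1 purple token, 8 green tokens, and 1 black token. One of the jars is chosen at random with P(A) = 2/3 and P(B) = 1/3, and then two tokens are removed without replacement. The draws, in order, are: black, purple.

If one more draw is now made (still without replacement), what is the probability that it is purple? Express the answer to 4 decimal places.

Compute the likelihood of the observed sequence for each case: P(data | jar A) = (3/8)(2/7) = 3/28; P(data | jar B) = (1/10)(1/9) = 1/90.
Multiplying each by its prior: 2/3 · 3/28 = 1/14, 1/3 · 1/90 = 1/270; with total 71/945.
Normalising, the posterior is P(jar A | data) = 135/142, P(jar B | data) = 7/142.
The predictive probability is P(purple next | data) = (1/6)(135/142) + (0)(7/142) = 45/284.

0.1585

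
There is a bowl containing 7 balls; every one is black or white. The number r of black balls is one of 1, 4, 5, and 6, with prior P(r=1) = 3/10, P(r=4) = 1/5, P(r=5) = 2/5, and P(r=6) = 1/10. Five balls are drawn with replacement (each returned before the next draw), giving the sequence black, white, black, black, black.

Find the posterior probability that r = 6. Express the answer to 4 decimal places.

0.1651

The likelihood of the observed sequence under each hypothesis: P(data | r = 1) = (1/7)(6/7)(1/7)(1/7)(1/7) = 0.00035699; P(data | r = 4) = (4/7)(3/7)(4/7)(4/7)(4/7) = 0.045695; P(data | r = 5) = (5/7)(2/7)(5/7)(5/7)(5/7) = 0.074374; P(data | r = 6) = (6/7)(1/7)(6/7)(6/7)(6/7) = 0.077111.
Multiplying each by its prior: 3/10 · 0.00035699 = 0.0001071, 1/5 · 0.045695 = 0.009139, 2/5 · 0.074374 = 0.02975, 1/10 · 0.077111 = 0.0077111; summing to 0.046707.
So P(r = 6 | data) = (0.0077111) / (0.046707) = 0.1651.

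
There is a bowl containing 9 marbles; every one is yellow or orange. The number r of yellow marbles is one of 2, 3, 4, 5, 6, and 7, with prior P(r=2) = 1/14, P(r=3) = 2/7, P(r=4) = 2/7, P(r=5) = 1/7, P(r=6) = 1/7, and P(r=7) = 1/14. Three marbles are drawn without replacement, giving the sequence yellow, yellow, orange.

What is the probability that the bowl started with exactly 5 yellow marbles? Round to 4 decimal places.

Under each hypothesis, the probability of the observed sequence is: P(data | r = 2) = (2/9)(1/8)(7/7) = 0.027778; P(data | r = 3) = (3/9)(2/8)(6/7) = 0.071429; P(data | r = 4) = (4/9)(3/8)(5/7) = 0.11905; P(data | r = 5) = (5/9)(4/8)(4/7) = 0.15873; P(data | r = 6) = (6/9)(5/8)(3/7) = 0.17857; P(data | r = 7) = (7/9)(6/8)(2/7) = 0.16667.
The prior-weighted likelihoods are 1/14 · 0.027778 = 0.0019841, 2/7 · 0.071429 = 0.020408, 2/7 · 0.11905 = 0.034014, 1/7 · 0.15873 = 0.022676, 1/7 · 0.17857 = 0.02551, 1/14 · 0.16667 = 0.011905; with total 0.1165.
Hence P(r = 5 | data) = (0.022676) / (0.1165) = 0.19465.

0.1946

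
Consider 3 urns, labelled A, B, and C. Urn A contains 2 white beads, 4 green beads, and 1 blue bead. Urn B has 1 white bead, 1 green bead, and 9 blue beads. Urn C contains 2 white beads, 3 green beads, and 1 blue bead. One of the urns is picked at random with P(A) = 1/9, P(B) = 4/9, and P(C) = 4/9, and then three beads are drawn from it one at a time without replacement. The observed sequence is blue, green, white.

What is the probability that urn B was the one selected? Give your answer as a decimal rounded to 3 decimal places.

0.132

For each hypothesis, P(data | H) works out to: P(data | urn A) = (1/7)(4/6)(2/5) = 0.038095; P(data | urn B) = (9/11)(1/10)(1/9) = 0.0090909; P(data | urn C) = (1/6)(3/5)(2/4) = 0.05.
The prior-weighted likelihoods are 1/9 · 0.038095 = 0.0042328, 4/9 · 0.0090909 = 0.0040404, 4/9 · 0.05 = 0.022222; these sum to 0.030495.
So P(urn B | data) = (0.0040404) / (0.030495) = 0.13249.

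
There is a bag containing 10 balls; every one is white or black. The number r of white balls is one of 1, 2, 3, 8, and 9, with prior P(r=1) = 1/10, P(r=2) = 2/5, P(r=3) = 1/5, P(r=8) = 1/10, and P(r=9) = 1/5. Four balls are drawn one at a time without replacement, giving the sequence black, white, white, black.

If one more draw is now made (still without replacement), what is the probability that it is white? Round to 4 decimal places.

The likelihood of the observed sequence under each hypothesis: P(data | r = 1) = (9/10)(1/9)(0/8) = 0; P(data | r = 2) = (8/10)(2/9)(1/8)(7/7) = 1/45; P(data | r = 3) = (7/10)(3/9)(2/8)(6/7) = 1/20; P(data | r = 8) = (2/10)(8/9)(7/8)(1/7) = 1/45; P(data | r = 9) = (1/10)(9/9)(8/8)(0/7) = 0.
The prior-weighted likelihoods are 1/10 · 0 = 0, 2/5 · 1/45 = 2/225, 1/5 · 1/20 = 1/100, 1/10 · 1/45 = 1/450, 1/5 · 0 = 0; summing to 19/900.
The posterior is then P(r = 1 | data) = 0, P(r = 2 | data) = 8/19, P(r = 3 | data) = 9/19, P(r = 8 | data) = 2/19, P(r = 9 | data) = 0.
Averaging over the posterior, P(white next | data) = (0)(8/19) + (1/6)(9/19) + (1)(2/19) = 7/38.

0.1842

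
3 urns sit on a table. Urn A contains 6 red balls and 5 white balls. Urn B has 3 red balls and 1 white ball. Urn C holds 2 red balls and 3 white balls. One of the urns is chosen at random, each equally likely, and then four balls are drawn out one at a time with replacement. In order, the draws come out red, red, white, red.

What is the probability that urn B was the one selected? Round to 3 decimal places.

Compute the likelihood of the observed sequence for each case: P(data | urn A) = (6/11)(6/11)(5/11)(6/11) = 0.073765; P(data | urn B) = (3/4)(3/4)(1/4)(3/4) = 0.10547; P(data | urn C) = (2/5)(2/5)(3/5)(2/5) = 0.0384.
Weighting by the prior gives 1/3 · 0.073765 = 0.024588, 1/3 · 0.10547 = 0.035156, 1/3 · 0.0384 = 0.0128; with total 0.072545.
So P(urn B | data) = (0.035156) / (0.072545) = 0.48461.

0.485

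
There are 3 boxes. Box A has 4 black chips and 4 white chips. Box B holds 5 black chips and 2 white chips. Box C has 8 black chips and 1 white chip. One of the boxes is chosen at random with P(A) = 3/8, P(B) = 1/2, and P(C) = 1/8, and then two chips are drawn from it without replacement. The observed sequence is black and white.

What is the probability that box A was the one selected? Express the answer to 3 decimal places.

0.446

The likelihood of the observed sequence under each hypothesis: P(data | box A) = (4/8)(4/7) = 2/7; P(data | box B) = (5/7)(2/6) = 5/21; P(data | box C) = (8/9)(1/8) = 1/9.
Multiplying each by its prior: 3/8 · 2/7 = 3/28, 1/2 · 5/21 = 5/42, 1/8 · 1/9 = 1/72; with total 121/504.
By Bayes' rule, P(box A | data) = (3/28) / (121/504) = 54/121.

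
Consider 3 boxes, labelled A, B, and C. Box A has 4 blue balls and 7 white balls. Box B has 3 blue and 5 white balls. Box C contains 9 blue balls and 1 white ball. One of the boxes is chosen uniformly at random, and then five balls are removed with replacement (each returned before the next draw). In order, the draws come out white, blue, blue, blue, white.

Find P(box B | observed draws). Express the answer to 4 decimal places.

For each hypothesis, P(data | H) works out to: P(data | box A) = (7/11)(4/11)(4/11)(4/11)(7/11) = 0.019472; P(data | box B) = (5/8)(3/8)(3/8)(3/8)(5/8) = 0.020599; P(data | box C) = (1/10)(9/10)(9/10)(9/10)(1/10) = 0.00729.
Weighting by the prior gives 1/3 · 0.019472 = 0.0064907, 1/3 · 0.020599 = 0.0068665, 1/3 · 0.00729 = 0.00243; summing to 0.015787.
Hence P(box B | data) = (0.0068665) / (0.015787) = 0.43494.

0.4349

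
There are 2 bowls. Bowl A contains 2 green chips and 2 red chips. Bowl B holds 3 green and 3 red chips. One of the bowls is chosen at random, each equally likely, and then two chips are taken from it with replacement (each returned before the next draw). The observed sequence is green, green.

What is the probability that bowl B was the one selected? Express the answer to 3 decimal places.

For each hypothesis, P(data | H) works out to: P(data | bowl A) = (2/4)(2/4) = 1/4; P(data | bowl B) = (3/6)(3/6) = 1/4.
Multiplying each by its prior: 1/2 · 1/4 = 1/8, 1/2 · 1/4 = 1/8; with total 1/4.
Therefore the posterior P(bowl B | data) = (1/8) / (1/4) = 1/2.

0.500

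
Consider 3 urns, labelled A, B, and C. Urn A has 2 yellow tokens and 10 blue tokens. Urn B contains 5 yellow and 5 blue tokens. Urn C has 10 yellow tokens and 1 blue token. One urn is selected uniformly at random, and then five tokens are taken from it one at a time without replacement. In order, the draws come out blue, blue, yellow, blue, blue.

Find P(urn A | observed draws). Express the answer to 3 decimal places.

0.842

Compute the likelihood of the observed sequence for each case: P(data | urn A) = (10/12)(9/11)(2/10)(8/9)(7/8) = 0.10606; P(data | urn B) = (5/10)(4/9)(5/8)(3/7)(2/6) = 0.019841; P(data | urn C) = (1/11)(0/10) = 0.
Multiplying each by its prior: 1/3 · 0.10606 = 0.035354, 1/3 · 0.019841 = 0.0066138, 1/3 · 0 = 0; with total 0.041967.
By Bayes' rule, P(urn A | data) = (0.035354) / (0.041967) = 0.84241.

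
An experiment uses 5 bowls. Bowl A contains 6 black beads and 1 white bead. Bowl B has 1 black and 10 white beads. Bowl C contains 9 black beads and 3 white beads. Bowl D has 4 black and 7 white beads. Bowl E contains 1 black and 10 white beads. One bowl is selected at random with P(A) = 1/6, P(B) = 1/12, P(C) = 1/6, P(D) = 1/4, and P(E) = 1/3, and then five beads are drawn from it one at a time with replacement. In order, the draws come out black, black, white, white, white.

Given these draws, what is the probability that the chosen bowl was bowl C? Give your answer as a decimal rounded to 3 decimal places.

0.113

The likelihood of the observed sequence under each hypothesis: P(data | bowl A) = (6/7)(6/7)(1/7)(1/7)(1/7) = 0.002142; P(data | bowl B) = (1/11)(1/11)(10/11)(10/11)(10/11) = 0.0062092; P(data | bowl C) = (9/12)(9/12)(3/12)(3/12)(3/12) = 0.0087891; P(data | bowl D) = (4/11)(4/11)(7/11)(7/11)(7/11) = 0.034076; P(data | bowl E) = (1/11)(1/11)(10/11)(10/11)(10/11) = 0.0062092.
The prior-weighted likelihoods are 1/6 · 0.002142 = 0.00035699, 1/12 · 0.0062092 = 0.00051743, 1/6 · 0.0087891 = 0.0014648, 1/4 · 0.034076 = 0.008519, 1/3 · 0.0062092 = 0.0020697; these sum to 0.012928.
Therefore the posterior P(bowl C | data) = (0.0014648) / (0.012928) = 0.11331.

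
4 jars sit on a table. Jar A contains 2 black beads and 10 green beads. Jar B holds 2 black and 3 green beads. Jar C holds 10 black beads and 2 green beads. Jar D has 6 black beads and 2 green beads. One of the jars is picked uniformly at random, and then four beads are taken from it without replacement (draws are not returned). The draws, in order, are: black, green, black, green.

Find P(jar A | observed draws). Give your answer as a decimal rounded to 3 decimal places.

0.091

The likelihood of the observed sequence under each hypothesis: P(data | jar A) = (2/12)(10/11)(1/10)(9/9) = 0.015152; P(data | jar B) = (2/5)(3/4)(1/3)(2/2) = 0.1; P(data | jar C) = (10/12)(2/11)(9/10)(1/9) = 0.015152; P(data | jar D) = (6/8)(2/7)(5/6)(1/5) = 0.035714.
Weighting by the prior gives 1/4 · 0.015152 = 0.0037879, 1/4 · 0.1 = 0.025, 1/4 · 0.015152 = 0.0037879, 1/4 · 0.035714 = 0.0089286; these sum to 0.041504.
So P(jar A | data) = (0.0037879) / (0.041504) = 0.091265.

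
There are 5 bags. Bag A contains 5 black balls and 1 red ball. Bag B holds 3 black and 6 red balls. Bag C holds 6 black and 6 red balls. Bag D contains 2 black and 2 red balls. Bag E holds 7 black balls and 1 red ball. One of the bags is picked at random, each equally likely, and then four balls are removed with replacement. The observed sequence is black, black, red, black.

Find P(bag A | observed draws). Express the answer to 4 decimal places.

0.2924

For each hypothesis, P(data | H) works out to: P(data | bag A) = (5/6)(5/6)(1/6)(5/6) = 0.096451; P(data | bag B) = (3/9)(3/9)(6/9)(3/9) = 0.024691; P(data | bag C) = (6/12)(6/12)(6/12)(6/12) = 0.0625; P(data | bag D) = (2/4)(2/4)(2/4)(2/4) = 0.0625; P(data | bag E) = (7/8)(7/8)(1/8)(7/8) = 0.08374.
Weighting by the prior gives 1/5 · 0.096451 = 0.01929, 1/5 · 0.024691 = 0.0049383, 1/5 · 0.0625 = 0.0125, 1/5 · 0.0625 = 0.0125, 1/5 · 0.08374 = 0.016748; with total 0.065976.
So P(bag A | data) = (0.01929) / (0.065976) = 0.29238.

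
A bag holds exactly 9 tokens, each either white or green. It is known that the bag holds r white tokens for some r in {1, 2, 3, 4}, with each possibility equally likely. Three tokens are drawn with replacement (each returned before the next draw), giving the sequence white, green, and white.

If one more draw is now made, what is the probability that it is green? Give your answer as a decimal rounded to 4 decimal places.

0.6431

Compute the likelihood of the observed sequence for each case: P(data | r = 1) = (1/9)(8/9)(1/9) = 0.010974; P(data | r = 2) = (2/9)(7/9)(2/9) = 0.038409; P(data | r = 3) = (3/9)(6/9)(3/9) = 0.074074; P(data | r = 4) = (4/9)(5/9)(4/9) = 0.10974.
The prior-weighted likelihoods are 1/4 · 0.010974 = 0.0027435, 1/4 · 0.038409 = 0.0096022, 1/4 · 0.074074 = 0.018519, 1/4 · 0.10974 = 0.027435; these sum to 0.058299.
Normalising, the posterior is P(r = 1 | data) = 0.047059, P(r = 2 | data) = 0.16471, P(r = 3 | data) = 0.31765, P(r = 4 | data) = 0.47059.
Averaging over the posterior, P(green next | data) = (8/9)(0.047059) + (7/9)(0.16471) + (2/3)(0.31765) + (5/9)(0.47059) = 0.64314.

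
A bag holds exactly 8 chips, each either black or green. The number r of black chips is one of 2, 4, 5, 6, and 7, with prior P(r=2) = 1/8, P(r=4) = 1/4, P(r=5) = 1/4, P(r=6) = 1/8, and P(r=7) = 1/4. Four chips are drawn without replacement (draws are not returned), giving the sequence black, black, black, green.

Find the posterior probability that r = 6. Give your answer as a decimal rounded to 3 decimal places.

The likelihood of the observed sequence under each hypothesis: P(data | r = 2) = (2/8)(1/7)(0/6) = 0; P(data | r = 4) = (4/8)(3/7)(2/6)(4/5) = 0.057143; P(data | r = 5) = (5/8)(4/7)(3/6)(3/5) = 0.10714; P(data | r = 6) = (6/8)(5/7)(4/6)(2/5) = 0.14286; P(data | r = 7) = (7/8)(6/7)(5/6)(1/5) = 0.125.
The prior-weighted likelihoods are 1/8 · 0 = 0, 1/4 · 0.057143 = 0.014286, 1/4 · 0.10714 = 0.026786, 1/8 · 0.14286 = 0.017857, 1/4 · 0.125 = 0.03125; with total 0.090179.
So P(r = 6 | data) = (0.017857) / (0.090179) = 0.19802.

0.198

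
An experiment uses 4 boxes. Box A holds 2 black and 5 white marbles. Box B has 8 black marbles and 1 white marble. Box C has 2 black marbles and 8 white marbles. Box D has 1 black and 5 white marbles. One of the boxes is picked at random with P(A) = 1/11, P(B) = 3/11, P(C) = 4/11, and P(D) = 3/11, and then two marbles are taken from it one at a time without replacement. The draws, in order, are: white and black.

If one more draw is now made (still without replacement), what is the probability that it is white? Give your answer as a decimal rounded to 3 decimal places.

Under each hypothesis, the probability of the observed sequence is: P(data | box A) = (5/7)(2/6) = 0.2381; P(data | box B) = (1/9)(8/8) = 0.11111; P(data | box C) = (8/10)(2/9) = 0.17778; P(data | box D) = (5/6)(1/5) = 0.16667.
Multiplying each by its prior: 1/11 · 0.2381 = 0.021645, 3/11 · 0.11111 = 0.030303, 4/11 · 0.17778 = 0.064646, 3/11 · 0.16667 = 0.045455; summing to 0.16205.
Dividing through by the total gives posterior P(box A | data) = 0.13357, P(box B | data) = 0.187, P(box C | data) = 0.39893, P(box D | data) = 0.2805.
Averaging over the posterior, P(white next | data) = (4/5)(0.13357) + (0)(0.187) + (7/8)(0.39893) + (1)(0.2805) = 0.73642.

0.736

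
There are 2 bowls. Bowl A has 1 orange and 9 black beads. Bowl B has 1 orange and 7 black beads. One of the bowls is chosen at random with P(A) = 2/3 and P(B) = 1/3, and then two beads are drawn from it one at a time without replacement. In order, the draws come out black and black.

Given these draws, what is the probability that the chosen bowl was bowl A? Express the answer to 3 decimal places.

The likelihood of the observed sequence under each hypothesis: P(data | bowl A) = (9/10)(8/9) = 4/5; P(data | bowl B) = (7/8)(6/7) = 3/4.
Weighting by the prior gives 2/3 · 4/5 = 8/15, 1/3 · 3/4 = 1/4; these sum to 47/60.
Hence P(bowl A | data) = (8/15) / (47/60) = 32/47.

0.681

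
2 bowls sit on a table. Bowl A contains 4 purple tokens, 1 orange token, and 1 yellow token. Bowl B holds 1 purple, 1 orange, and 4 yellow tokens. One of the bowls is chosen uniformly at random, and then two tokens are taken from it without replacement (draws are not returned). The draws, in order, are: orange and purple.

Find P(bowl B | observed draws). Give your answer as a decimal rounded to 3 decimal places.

Under each hypothesis, the probability of the observed sequence is: P(data | bowl A) = (1/6)(4/5) = 2/15; P(data | bowl B) = (1/6)(1/5) = 1/30.
Multiplying each by its prior: 1/2 · 2/15 = 1/15, 1/2 · 1/30 = 1/60; with total 1/12.
Hence P(bowl B | data) = (1/60) / (1/12) = 1/5.

0.200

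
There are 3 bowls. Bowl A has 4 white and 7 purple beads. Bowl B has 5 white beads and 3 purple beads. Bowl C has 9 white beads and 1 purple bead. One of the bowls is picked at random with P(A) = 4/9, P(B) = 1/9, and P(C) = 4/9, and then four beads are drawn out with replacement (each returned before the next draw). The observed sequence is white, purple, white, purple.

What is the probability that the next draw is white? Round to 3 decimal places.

The likelihood of the observed sequence under each hypothesis: P(data | bowl A) = (4/11)(7/11)(4/11)(7/11) = 0.053548; P(data | bowl B) = (5/8)(3/8)(5/8)(3/8) = 0.054932; P(data | bowl C) = (9/10)(1/10)(9/10)(1/10) = 0.0081.
Multiplying each by its prior: 4/9 · 0.053548 = 0.023799, 1/9 · 0.054932 = 0.0061035, 4/9 · 0.0081 = 0.0036; these sum to 0.033503.
The posterior is then P(bowl A | data) = 0.71037, P(bowl B | data) = 0.18218, P(bowl C | data) = 0.10745.
So P(white next | data) = Σ P(white next | H) P(H | data) = (4/11)(0.71037) + (5/8)(0.18218) + (9/10)(0.10745) = 0.46889.

0.469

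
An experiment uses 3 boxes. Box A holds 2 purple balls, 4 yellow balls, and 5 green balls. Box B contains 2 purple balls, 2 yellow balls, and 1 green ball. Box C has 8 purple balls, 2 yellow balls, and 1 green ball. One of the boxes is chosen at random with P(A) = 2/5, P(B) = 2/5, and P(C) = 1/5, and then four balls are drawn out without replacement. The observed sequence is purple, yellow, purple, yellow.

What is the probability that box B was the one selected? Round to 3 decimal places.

0.767

Under each hypothesis, the probability of the observed sequence is: P(data | box A) = (2/11)(4/10)(1/9)(3/8) = 0.0030303; P(data | box B) = (2/5)(2/4)(1/3)(1/2) = 0.033333; P(data | box C) = (8/11)(2/10)(7/9)(1/8) = 0.014141.
Multiplying each by its prior: 2/5 · 0.0030303 = 0.0012121, 2/5 · 0.033333 = 0.013333, 1/5 · 0.014141 = 0.0028283; these sum to 0.017374.
By Bayes' rule, P(box B | data) = (0.013333) / (0.017374) = 0.76744.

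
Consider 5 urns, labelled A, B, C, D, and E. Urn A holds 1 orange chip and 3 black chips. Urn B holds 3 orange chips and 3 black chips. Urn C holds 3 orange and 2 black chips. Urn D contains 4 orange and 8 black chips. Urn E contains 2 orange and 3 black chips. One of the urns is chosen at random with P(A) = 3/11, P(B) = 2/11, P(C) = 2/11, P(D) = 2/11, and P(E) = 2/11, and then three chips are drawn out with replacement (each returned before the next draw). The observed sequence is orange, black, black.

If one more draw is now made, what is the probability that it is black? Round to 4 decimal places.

0.6136

Compute the likelihood of the observed sequence for each case: P(data | urn A) = (1/4)(3/4)(3/4) = 0.14062; P(data | urn B) = (3/6)(3/6)(3/6) = 0.125; P(data | urn C) = (3/5)(2/5)(2/5) = 0.096; P(data | urn D) = (4/12)(8/12)(8/12) = 0.14815; P(data | urn E) = (2/5)(3/5)(3/5) = 0.144.
Weighting by the prior gives 3/11 · 0.14062 = 0.038352, 2/11 · 0.125 = 0.022727, 2/11 · 0.096 = 0.017455, 2/11 · 0.14815 = 0.026936, 2/11 · 0.144 = 0.026182; with total 0.13165.
Normalising, the posterior is P(urn A | data) = 0.29132, P(urn B | data) = 0.17263, P(urn C | data) = 0.13258, P(urn D | data) = 0.2046, P(urn E | data) = 0.19887.
Averaging over the posterior, P(black next | data) = (3/4)(0.29132) + (1/2)(0.17263) + (2/5)(0.13258) + (2/3)(0.2046) + (3/5)(0.19887) = 0.61356.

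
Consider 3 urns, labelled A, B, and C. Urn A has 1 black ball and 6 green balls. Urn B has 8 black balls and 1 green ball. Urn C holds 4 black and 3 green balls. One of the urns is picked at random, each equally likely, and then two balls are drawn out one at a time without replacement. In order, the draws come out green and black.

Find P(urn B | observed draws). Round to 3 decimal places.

0.206

Compute the likelihood of the observed sequence for each case: P(data | urn A) = (6/7)(1/6) = 1/7; P(data | urn B) = (1/9)(8/8) = 1/9; P(data | urn C) = (3/7)(4/6) = 2/7.
Weighting by the prior gives 1/3 · 1/7 = 1/21, 1/3 · 1/9 = 1/27, 1/3 · 2/7 = 2/21; with total 34/189.
So P(urn B | data) = (1/27) / (34/189) = 7/34.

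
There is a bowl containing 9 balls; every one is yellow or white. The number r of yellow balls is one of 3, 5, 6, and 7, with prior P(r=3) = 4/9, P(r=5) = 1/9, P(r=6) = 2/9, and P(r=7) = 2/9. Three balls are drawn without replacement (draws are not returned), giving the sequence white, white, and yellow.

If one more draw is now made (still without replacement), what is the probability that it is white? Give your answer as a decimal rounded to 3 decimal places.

For each hypothesis, P(data | H) works out to: P(data | r = 3) = (6/9)(5/8)(3/7) = 5/28; P(data | r = 5) = (4/9)(3/8)(5/7) = 5/42; P(data | r = 6) = (3/9)(2/8)(6/7) = 1/14; P(data | r = 7) = (2/9)(1/8)(7/7) = 1/36.
The prior-weighted likelihoods are 4/9 · 5/28 = 5/63, 1/9 · 5/42 = 5/378, 2/9 · 1/14 = 1/63, 2/9 · 1/36 = 1/162; with total 65/567.
The posterior is then P(r = 3 | data) = 9/13, P(r = 5 | data) = 3/26, P(r = 6 | data) = 9/65, P(r = 7 | data) = 7/130.
So P(white next | data) = Σ P(white next | H) P(H | data) = (2/3)(9/13) + (1/3)(3/26) + (1/6)(9/65) + (0)(7/130) = 34/65.

0.523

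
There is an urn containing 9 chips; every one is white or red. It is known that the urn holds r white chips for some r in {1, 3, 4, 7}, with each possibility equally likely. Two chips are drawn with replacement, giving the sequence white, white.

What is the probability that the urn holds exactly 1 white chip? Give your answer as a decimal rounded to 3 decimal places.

The likelihood of the observed sequence under each hypothesis: P(data | r = 1) = (1/9)(1/9) = 1/81; P(data | r = 3) = (3/9)(3/9) = 1/9; P(data | r = 4) = (4/9)(4/9) = 16/81; P(data | r = 7) = (7/9)(7/9) = 49/81.
Weighting by the prior gives 1/4 · 1/81 = 1/324, 1/4 · 1/9 = 1/36, 1/4 · 16/81 = 4/81, 1/4 · 49/81 = 49/324; these sum to 25/108.
Therefore the posterior P(r = 1 | data) = (1/324) / (25/108) = 1/75.

0.013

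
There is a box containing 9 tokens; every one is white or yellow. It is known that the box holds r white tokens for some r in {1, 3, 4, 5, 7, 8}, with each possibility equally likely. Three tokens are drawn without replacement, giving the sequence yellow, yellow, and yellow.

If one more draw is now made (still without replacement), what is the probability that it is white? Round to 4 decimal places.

0.3259

Compute the likelihood of the observed sequence for each case: P(data | r = 1) = (8/9)(7/8)(6/7) = 2/3; P(data | r = 3) = (6/9)(5/8)(4/7) = 5/21; P(data | r = 4) = (5/9)(4/8)(3/7) = 5/42; P(data | r = 5) = (4/9)(3/8)(2/7) = 1/21; P(data | r = 7) = (2/9)(1/8)(0/7) = 0; P(data | r = 8) = (1/9)(0/8) = 0.
The prior-weighted likelihoods are 1/6 · 2/3 = 1/9, 1/6 · 5/21 = 5/126, 1/6 · 5/42 = 5/252, 1/6 · 1/21 = 1/126, 1/6 · 0 = 0, 1/6 · 0 = 0; summing to 5/28.
The posterior is then P(r = 1 | data) = 28/45, P(r = 3 | data) = 2/9, P(r = 4 | data) = 1/9, P(r = 5 | data) = 2/45, P(r = 7 | data) = 0, P(r = 8 | data) = 0.
So P(white next | data) = Σ P(white next | H) P(H | data) = (1/6)(28/45) + (1/2)(2/9) + (2/3)(1/9) + (5/6)(2/45) = 44/135.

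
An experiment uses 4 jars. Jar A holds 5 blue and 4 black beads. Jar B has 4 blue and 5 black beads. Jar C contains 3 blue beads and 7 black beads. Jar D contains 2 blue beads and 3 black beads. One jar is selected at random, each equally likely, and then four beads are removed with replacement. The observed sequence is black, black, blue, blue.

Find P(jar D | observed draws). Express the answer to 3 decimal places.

The likelihood of the observed sequence under each hypothesis: P(data | jar A) = (4/9)(4/9)(5/9)(5/9) = 0.060966; P(data | jar B) = (5/9)(5/9)(4/9)(4/9) = 0.060966; P(data | jar C) = (7/10)(7/10)(3/10)(3/10) = 0.0441; P(data | jar D) = (3/5)(3/5)(2/5)(2/5) = 0.0576.
The prior-weighted likelihoods are 1/4 · 0.060966 = 0.015242, 1/4 · 0.060966 = 0.015242, 1/4 · 0.0441 = 0.011025, 1/4 · 0.0576 = 0.0144; these sum to 0.055908.
Hence P(jar D | data) = (0.0144) / (0.055908) = 0.25757.

0.258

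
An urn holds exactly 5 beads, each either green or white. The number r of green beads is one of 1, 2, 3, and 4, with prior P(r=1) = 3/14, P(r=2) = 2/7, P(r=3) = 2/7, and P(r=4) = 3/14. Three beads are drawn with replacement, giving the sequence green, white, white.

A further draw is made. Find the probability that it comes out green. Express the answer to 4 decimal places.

Compute the likelihood of the observed sequence for each case: P(data | r = 1) = (1/5)(4/5)(4/5) = 16/125; P(data | r = 2) = (2/5)(3/5)(3/5) = 18/125; P(data | r = 3) = (3/5)(2/5)(2/5) = 12/125; P(data | r = 4) = (4/5)(1/5)(1/5) = 4/125.
The prior-weighted likelihoods are 3/14 · 16/125 = 24/875, 2/7 · 18/125 = 36/875, 2/7 · 12/125 = 24/875, 3/14 · 4/125 = 6/875; these sum to 18/175.
Dividing through by the total gives posterior P(r = 1 | data) = 4/15, P(r = 2 | data) = 2/5, P(r = 3 | data) = 4/15, P(r = 4 | data) = 1/15.
The predictive probability is P(green next | data) = (1/5)(4/15) + (2/5)(2/5) + (3/5)(4/15) + (4/5)(1/15) = 32/75.

0.4267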